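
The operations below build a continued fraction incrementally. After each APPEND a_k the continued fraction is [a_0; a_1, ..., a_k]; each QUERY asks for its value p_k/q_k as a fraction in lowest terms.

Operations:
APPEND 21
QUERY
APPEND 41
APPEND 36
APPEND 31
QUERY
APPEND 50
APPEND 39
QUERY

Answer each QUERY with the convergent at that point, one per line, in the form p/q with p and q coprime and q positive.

APPEND 21: p_0 = 21·1 + 0 = 21, q_0 = 21·0 + 1 = 1 → 21/1
APPEND 41: p_1 = 41·21 + 1 = 862, q_1 = 41·1 + 0 = 41 → 862/41
APPEND 36: p_2 = 36·862 + 21 = 31053, q_2 = 36·41 + 1 = 1477 → 31053/1477
APPEND 31: p_3 = 31·31053 + 862 = 963505, q_3 = 31·1477 + 41 = 45828 → 963505/45828
APPEND 50: p_4 = 50·963505 + 31053 = 48206303, q_4 = 50·45828 + 1477 = 2292877 → 48206303/2292877
APPEND 39: p_5 = 39·48206303 + 963505 = 1881009322, q_5 = 39·2292877 + 45828 = 89468031 → 1881009322/89468031

21/1
963505/45828
1881009322/89468031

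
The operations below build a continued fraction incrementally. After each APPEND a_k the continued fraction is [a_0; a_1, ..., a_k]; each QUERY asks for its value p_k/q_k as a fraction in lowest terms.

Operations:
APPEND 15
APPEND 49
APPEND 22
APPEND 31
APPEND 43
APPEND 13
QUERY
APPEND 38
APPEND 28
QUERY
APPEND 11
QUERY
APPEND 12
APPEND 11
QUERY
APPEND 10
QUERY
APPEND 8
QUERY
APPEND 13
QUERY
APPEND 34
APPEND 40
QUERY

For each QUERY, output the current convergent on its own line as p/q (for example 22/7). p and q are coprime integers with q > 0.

APPEND 15: p_0 = 15·1 + 0 = 15, q_0 = 15·0 + 1 = 1 → 15/1
APPEND 49: p_1 = 49·15 + 1 = 736, q_1 = 49·1 + 0 = 49 → 736/49
APPEND 22: p_2 = 22·736 + 15 = 16207, q_2 = 22·49 + 1 = 1079 → 16207/1079
APPEND 31: p_3 = 31·16207 + 736 = 503153, q_3 = 31·1079 + 49 = 33498 → 503153/33498
APPEND 43: p_4 = 43·503153 + 16207 = 21651786, q_4 = 43·33498 + 1079 = 1441493 → 21651786/1441493
APPEND 13: p_5 = 13·21651786 + 503153 = 281976371, q_5 = 13·1441493 + 33498 = 18772907 → 281976371/18772907
APPEND 38: p_6 = 38·281976371 + 21651786 = 10736753884, q_6 = 38·18772907 + 1441493 = 714811959 → 10736753884/714811959
APPEND 28: p_7 = 28·10736753884 + 281976371 = 300911085123, q_7 = 28·714811959 + 18772907 = 20033507759 → 300911085123/20033507759
APPEND 11: p_8 = 11·300911085123 + 10736753884 = 3320758690237, q_8 = 11·20033507759 + 714811959 = 221083397308 → 3320758690237/221083397308
APPEND 12: p_9 = 12·3320758690237 + 300911085123 = 40150015367967, q_9 = 12·221083397308 + 20033507759 = 2673034275455 → 40150015367967/2673034275455
APPEND 11: p_10 = 11·40150015367967 + 3320758690237 = 444970927737874, q_10 = 11·2673034275455 + 221083397308 = 29624460427313 → 444970927737874/29624460427313
APPEND 10: p_11 = 10·444970927737874 + 40150015367967 = 4489859292746707, q_11 = 10·29624460427313 + 2673034275455 = 298917638548585 → 4489859292746707/298917638548585
APPEND 8: p_12 = 8·4489859292746707 + 444970927737874 = 36363845269711530, q_12 = 8·298917638548585 + 29624460427313 = 2420965568815993 → 36363845269711530/2420965568815993
APPEND 13: p_13 = 13·36363845269711530 + 4489859292746707 = 477219847798996597, q_13 = 13·2420965568815993 + 298917638548585 = 31771470033156494 → 477219847798996597/31771470033156494
APPEND 34: p_14 = 34·477219847798996597 + 36363845269711530 = 16261838670435595828, q_14 = 34·31771470033156494 + 2420965568815993 = 1082650946696136789 → 16261838670435595828/1082650946696136789
APPEND 40: p_15 = 40·16261838670435595828 + 477219847798996597 = 650950766665222829717, q_15 = 40·1082650946696136789 + 31771470033156494 = 43337809337878628054 → 650950766665222829717/43337809337878628054

281976371/18772907
300911085123/20033507759
3320758690237/221083397308
444970927737874/29624460427313
4489859292746707/298917638548585
36363845269711530/2420965568815993
477219847798996597/31771470033156494
650950766665222829717/43337809337878628054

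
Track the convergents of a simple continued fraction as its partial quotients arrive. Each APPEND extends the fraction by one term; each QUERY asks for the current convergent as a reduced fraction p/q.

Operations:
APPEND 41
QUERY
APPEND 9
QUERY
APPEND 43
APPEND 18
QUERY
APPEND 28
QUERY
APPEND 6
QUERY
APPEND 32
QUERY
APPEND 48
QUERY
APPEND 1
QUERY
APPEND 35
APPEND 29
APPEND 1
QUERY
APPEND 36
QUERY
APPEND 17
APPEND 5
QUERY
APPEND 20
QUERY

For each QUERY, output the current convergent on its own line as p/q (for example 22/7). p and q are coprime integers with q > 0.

APPEND 41: p_0 = 41·1 + 0 = 41, q_0 = 41·0 + 1 = 1 → 41/1
APPEND 9: p_1 = 9·41 + 1 = 370, q_1 = 9·1 + 0 = 9 → 370/9
APPEND 43: p_2 = 43·370 + 41 = 15951, q_2 = 43·9 + 1 = 388 → 15951/388
APPEND 18: p_3 = 18·15951 + 370 = 287488, q_3 = 18·388 + 9 = 6993 → 287488/6993
APPEND 28: p_4 = 28·287488 + 15951 = 8065615, q_4 = 28·6993 + 388 = 196192 → 8065615/196192
APPEND 6: p_5 = 6·8065615 + 287488 = 48681178, q_5 = 6·196192 + 6993 = 1184145 → 48681178/1184145
APPEND 32: p_6 = 32·48681178 + 8065615 = 1565863311, q_6 = 32·1184145 + 196192 = 38088832 → 1565863311/38088832
APPEND 48: p_7 = 48·1565863311 + 48681178 = 75210120106, q_7 = 48·38088832 + 1184145 = 1829448081 → 75210120106/1829448081
APPEND 1: p_8 = 1·75210120106 + 1565863311 = 76775983417, q_8 = 1·1829448081 + 38088832 = 1867536913 → 76775983417/1867536913
APPEND 35: p_9 = 35·76775983417 + 75210120106 = 2762369539701, q_9 = 35·1867536913 + 1829448081 = 67193240036 → 2762369539701/67193240036
APPEND 29: p_10 = 29·2762369539701 + 76775983417 = 80185492634746, q_10 = 29·67193240036 + 1867536913 = 1950471497957 → 80185492634746/1950471497957
APPEND 1: p_11 = 1·80185492634746 + 2762369539701 = 82947862174447, q_11 = 1·1950471497957 + 67193240036 = 2017664737993 → 82947862174447/2017664737993
APPEND 36: p_12 = 36·82947862174447 + 80185492634746 = 3066308530914838, q_12 = 36·2017664737993 + 1950471497957 = 74586402065705 → 3066308530914838/74586402065705
APPEND 17: p_13 = 17·3066308530914838 + 82947862174447 = 52210192887726693, q_13 = 17·74586402065705 + 2017664737993 = 1269986499854978 → 52210192887726693/1269986499854978
APPEND 5: p_14 = 5·52210192887726693 + 3066308530914838 = 264117272969548303, q_14 = 5·1269986499854978 + 74586402065705 = 6424518901340595 → 264117272969548303/6424518901340595
APPEND 20: p_15 = 20·264117272969548303 + 52210192887726693 = 5334555652278692753, q_15 = 20·6424518901340595 + 1269986499854978 = 129760364526666878 → 5334555652278692753/129760364526666878

41/1
370/9
287488/6993
8065615/196192
48681178/1184145
1565863311/38088832
75210120106/1829448081
76775983417/1867536913
82947862174447/2017664737993
3066308530914838/74586402065705
264117272969548303/6424518901340595
5334555652278692753/129760364526666878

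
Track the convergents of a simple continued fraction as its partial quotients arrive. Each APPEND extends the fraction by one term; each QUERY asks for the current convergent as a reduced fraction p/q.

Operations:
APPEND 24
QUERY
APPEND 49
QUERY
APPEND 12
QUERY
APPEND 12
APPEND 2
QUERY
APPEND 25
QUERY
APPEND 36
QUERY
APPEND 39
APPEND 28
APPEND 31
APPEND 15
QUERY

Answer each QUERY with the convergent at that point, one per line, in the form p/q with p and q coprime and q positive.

APPEND 24: p_0 = 24·1 + 0 = 24, q_0 = 24·0 + 1 = 1 → 24/1
APPEND 49: p_1 = 49·24 + 1 = 1177, q_1 = 49·1 + 0 = 49 → 1177/49
APPEND 12: p_2 = 12·1177 + 24 = 14148, q_2 = 12·49 + 1 = 589 → 14148/589
APPEND 12: p_3 = 12·14148 + 1177 = 170953, q_3 = 12·589 + 49 = 7117 → 170953/7117
APPEND 2: p_4 = 2·170953 + 14148 = 356054, q_4 = 2·7117 + 589 = 14823 → 356054/14823
APPEND 25: p_5 = 25·356054 + 170953 = 9072303, q_5 = 25·14823 + 7117 = 377692 → 9072303/377692
APPEND 36: p_6 = 36·9072303 + 356054 = 326958962, q_6 = 36·377692 + 14823 = 13611735 → 326958962/13611735
APPEND 39: p_7 = 39·326958962 + 9072303 = 12760471821, q_7 = 39·13611735 + 377692 = 531235357 → 12760471821/531235357
APPEND 28: p_8 = 28·12760471821 + 326958962 = 357620169950, q_8 = 28·531235357 + 13611735 = 14888201731 → 357620169950/14888201731
APPEND 31: p_9 = 31·357620169950 + 12760471821 = 11098985740271, q_9 = 31·14888201731 + 531235357 = 462065489018 → 11098985740271/462065489018
APPEND 15: p_10 = 15·11098985740271 + 357620169950 = 166842406274015, q_10 = 15·462065489018 + 14888201731 = 6945870537001 → 166842406274015/6945870537001

24/1
1177/49
14148/589
356054/14823
9072303/377692
326958962/13611735
166842406274015/6945870537001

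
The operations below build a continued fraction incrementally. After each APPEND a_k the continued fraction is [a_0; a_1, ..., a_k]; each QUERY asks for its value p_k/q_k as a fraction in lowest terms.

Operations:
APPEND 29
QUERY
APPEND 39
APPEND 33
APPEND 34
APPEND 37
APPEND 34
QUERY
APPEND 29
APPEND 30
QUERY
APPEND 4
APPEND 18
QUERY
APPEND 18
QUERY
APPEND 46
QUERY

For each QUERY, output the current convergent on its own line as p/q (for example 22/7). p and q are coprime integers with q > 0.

29/1
1602998588/55227021
1397625058118/48151426341
102864242478332/3543911842485
1857193398911099/63984622076738
85533760592388886/2946836527372433

APPEND 29: p_0 = 29·1 + 0 = 29, q_0 = 29·0 + 1 = 1 → 29/1
APPEND 39: p_1 = 39·29 + 1 = 1132, q_1 = 39·1 + 0 = 39 → 1132/39
APPEND 33: p_2 = 33·1132 + 29 = 37385, q_2 = 33·39 + 1 = 1288 → 37385/1288
APPEND 34: p_3 = 34·37385 + 1132 = 1272222, q_3 = 34·1288 + 39 = 43831 → 1272222/43831
APPEND 37: p_4 = 37·1272222 + 37385 = 47109599, q_4 = 37·43831 + 1288 = 1623035 → 47109599/1623035
APPEND 34: p_5 = 34·47109599 + 1272222 = 1602998588, q_5 = 34·1623035 + 43831 = 55227021 → 1602998588/55227021
APPEND 29: p_6 = 29·1602998588 + 47109599 = 46534068651, q_6 = 29·55227021 + 1623035 = 1603206644 → 46534068651/1603206644
APPEND 30: p_7 = 30·46534068651 + 1602998588 = 1397625058118, q_7 = 30·1603206644 + 55227021 = 48151426341 → 1397625058118/48151426341
APPEND 4: p_8 = 4·1397625058118 + 46534068651 = 5637034301123, q_8 = 4·48151426341 + 1603206644 = 194208912008 → 5637034301123/194208912008
APPEND 18: p_9 = 18·5637034301123 + 1397625058118 = 102864242478332, q_9 = 18·194208912008 + 48151426341 = 3543911842485 → 102864242478332/3543911842485
APPEND 18: p_10 = 18·102864242478332 + 5637034301123 = 1857193398911099, q_10 = 18·3543911842485 + 194208912008 = 63984622076738 → 1857193398911099/63984622076738
APPEND 46: p_11 = 46·1857193398911099 + 102864242478332 = 85533760592388886, q_11 = 46·63984622076738 + 3543911842485 = 2946836527372433 → 85533760592388886/2946836527372433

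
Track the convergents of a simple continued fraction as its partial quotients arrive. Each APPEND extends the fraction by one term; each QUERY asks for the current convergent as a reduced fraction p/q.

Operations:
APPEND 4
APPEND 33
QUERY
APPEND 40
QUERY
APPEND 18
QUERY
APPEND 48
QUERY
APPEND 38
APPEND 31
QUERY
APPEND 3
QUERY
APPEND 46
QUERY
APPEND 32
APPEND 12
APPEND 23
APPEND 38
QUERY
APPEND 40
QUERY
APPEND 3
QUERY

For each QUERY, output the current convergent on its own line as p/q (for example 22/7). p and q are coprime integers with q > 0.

133/33
5324/1321
95965/23811
4611644/1144249
5440103191/1349807712
16495648010/4092928409
764239911651/189624514526
258556467108727621/64153473020183908
10349055053738446047/2567825247609118175
31305721628324065762/7767629215847538433

APPEND 4: p_0 = 4·1 + 0 = 4, q_0 = 4·0 + 1 = 1 → 4/1
APPEND 33: p_1 = 33·4 + 1 = 133, q_1 = 33·1 + 0 = 33 → 133/33
APPEND 40: p_2 = 40·133 + 4 = 5324, q_2 = 40·33 + 1 = 1321 → 5324/1321
APPEND 18: p_3 = 18·5324 + 133 = 95965, q_3 = 18·1321 + 33 = 23811 → 95965/23811
APPEND 48: p_4 = 48·95965 + 5324 = 4611644, q_4 = 48·23811 + 1321 = 1144249 → 4611644/1144249
APPEND 38: p_5 = 38·4611644 + 95965 = 175338437, q_5 = 38·1144249 + 23811 = 43505273 → 175338437/43505273
APPEND 31: p_6 = 31·175338437 + 4611644 = 5440103191, q_6 = 31·43505273 + 1144249 = 1349807712 → 5440103191/1349807712
APPEND 3: p_7 = 3·5440103191 + 175338437 = 16495648010, q_7 = 3·1349807712 + 43505273 = 4092928409 → 16495648010/4092928409
APPEND 46: p_8 = 46·16495648010 + 5440103191 = 764239911651, q_8 = 46·4092928409 + 1349807712 = 189624514526 → 764239911651/189624514526
APPEND 32: p_9 = 32·764239911651 + 16495648010 = 24472172820842, q_9 = 32·189624514526 + 4092928409 = 6072077393241 → 24472172820842/6072077393241
APPEND 12: p_10 = 12·24472172820842 + 764239911651 = 294430313761755, q_10 = 12·6072077393241 + 189624514526 = 73054553233418 → 294430313761755/73054553233418
APPEND 23: p_11 = 23·294430313761755 + 24472172820842 = 6796369389341207, q_11 = 23·73054553233418 + 6072077393241 = 1686326801761855 → 6796369389341207/1686326801761855
APPEND 38: p_12 = 38·6796369389341207 + 294430313761755 = 258556467108727621, q_12 = 38·1686326801761855 + 73054553233418 = 64153473020183908 → 258556467108727621/64153473020183908
APPEND 40: p_13 = 40·258556467108727621 + 6796369389341207 = 10349055053738446047, q_13 = 40·64153473020183908 + 1686326801761855 = 2567825247609118175 → 10349055053738446047/2567825247609118175
APPEND 3: p_14 = 3·10349055053738446047 + 258556467108727621 = 31305721628324065762, q_14 = 3·2567825247609118175 + 64153473020183908 = 7767629215847538433 → 31305721628324065762/7767629215847538433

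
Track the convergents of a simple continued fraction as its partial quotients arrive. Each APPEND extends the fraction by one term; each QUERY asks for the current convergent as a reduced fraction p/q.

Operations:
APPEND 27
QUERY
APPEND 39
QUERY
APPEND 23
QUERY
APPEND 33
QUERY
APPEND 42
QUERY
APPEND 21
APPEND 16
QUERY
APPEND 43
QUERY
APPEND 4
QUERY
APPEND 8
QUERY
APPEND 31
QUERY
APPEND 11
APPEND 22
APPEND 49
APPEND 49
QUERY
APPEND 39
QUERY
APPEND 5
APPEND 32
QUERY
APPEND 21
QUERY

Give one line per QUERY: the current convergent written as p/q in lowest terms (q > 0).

27/1
1054/39
24269/898
801931/29673
33705371/1247164
11371540923/420769036
489684874411/18119288665
1970111038567/72897923696
16250573182947/601302678233
505737879709924/18713280948919
296324254340895964571/10964571264941980844
11562690837713789892314/427841953020676282965
1871075601010828843528826/69233420716807024944373
39350697399670315559531487/1456052009389315847227502

APPEND 27: p_0 = 27·1 + 0 = 27, q_0 = 27·0 + 1 = 1 → 27/1
APPEND 39: p_1 = 39·27 + 1 = 1054, q_1 = 39·1 + 0 = 39 → 1054/39
APPEND 23: p_2 = 23·1054 + 27 = 24269, q_2 = 23·39 + 1 = 898 → 24269/898
APPEND 33: p_3 = 33·24269 + 1054 = 801931, q_3 = 33·898 + 39 = 29673 → 801931/29673
APPEND 42: p_4 = 42·801931 + 24269 = 33705371, q_4 = 42·29673 + 898 = 1247164 → 33705371/1247164
APPEND 21: p_5 = 21·33705371 + 801931 = 708614722, q_5 = 21·1247164 + 29673 = 26220117 → 708614722/26220117
APPEND 16: p_6 = 16·708614722 + 33705371 = 11371540923, q_6 = 16·26220117 + 1247164 = 420769036 → 11371540923/420769036
APPEND 43: p_7 = 43·11371540923 + 708614722 = 489684874411, q_7 = 43·420769036 + 26220117 = 18119288665 → 489684874411/18119288665
APPEND 4: p_8 = 4·489684874411 + 11371540923 = 1970111038567, q_8 = 4·18119288665 + 420769036 = 72897923696 → 1970111038567/72897923696
APPEND 8: p_9 = 8·1970111038567 + 489684874411 = 16250573182947, q_9 = 8·72897923696 + 18119288665 = 601302678233 → 16250573182947/601302678233
APPEND 31: p_10 = 31·16250573182947 + 1970111038567 = 505737879709924, q_10 = 31·601302678233 + 72897923696 = 18713280948919 → 505737879709924/18713280948919
APPEND 11: p_11 = 11·505737879709924 + 16250573182947 = 5579367249992111, q_11 = 11·18713280948919 + 601302678233 = 206447393116342 → 5579367249992111/206447393116342
APPEND 22: p_12 = 22·5579367249992111 + 505737879709924 = 123251817379536366, q_12 = 22·206447393116342 + 18713280948919 = 4560555929508443 → 123251817379536366/4560555929508443
APPEND 49: p_13 = 49·123251817379536366 + 5579367249992111 = 6044918418847274045, q_13 = 49·4560555929508443 + 206447393116342 = 223673687939030049 → 6044918418847274045/223673687939030049
APPEND 49: p_14 = 49·6044918418847274045 + 123251817379536366 = 296324254340895964571, q_14 = 49·223673687939030049 + 4560555929508443 = 10964571264941980844 → 296324254340895964571/10964571264941980844
APPEND 39: p_15 = 39·296324254340895964571 + 6044918418847274045 = 11562690837713789892314, q_15 = 39·10964571264941980844 + 223673687939030049 = 427841953020676282965 → 11562690837713789892314/427841953020676282965
APPEND 5: p_16 = 5·11562690837713789892314 + 296324254340895964571 = 58109778442909845426141, q_16 = 5·427841953020676282965 + 10964571264941980844 = 2150174336368323395669 → 58109778442909845426141/2150174336368323395669
APPEND 32: p_17 = 32·58109778442909845426141 + 11562690837713789892314 = 1871075601010828843528826, q_17 = 32·2150174336368323395669 + 427841953020676282965 = 69233420716807024944373 → 1871075601010828843528826/69233420716807024944373
APPEND 21: p_18 = 21·1871075601010828843528826 + 58109778442909845426141 = 39350697399670315559531487, q_18 = 21·69233420716807024944373 + 2150174336368323395669 = 1456052009389315847227502 → 39350697399670315559531487/1456052009389315847227502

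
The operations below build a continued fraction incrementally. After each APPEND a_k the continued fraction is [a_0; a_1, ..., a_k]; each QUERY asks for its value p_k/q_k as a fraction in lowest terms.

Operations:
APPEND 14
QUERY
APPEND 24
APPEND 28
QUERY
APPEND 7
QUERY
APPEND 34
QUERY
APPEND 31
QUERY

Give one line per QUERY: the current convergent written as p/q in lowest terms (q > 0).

APPEND 14: p_0 = 14·1 + 0 = 14, q_0 = 14·0 + 1 = 1 → 14/1
APPEND 24: p_1 = 24·14 + 1 = 337, q_1 = 24·1 + 0 = 24 → 337/24
APPEND 28: p_2 = 28·337 + 14 = 9450, q_2 = 28·24 + 1 = 673 → 9450/673
APPEND 7: p_3 = 7·9450 + 337 = 66487, q_3 = 7·673 + 24 = 4735 → 66487/4735
APPEND 34: p_4 = 34·66487 + 9450 = 2270008, q_4 = 34·4735 + 673 = 161663 → 2270008/161663
APPEND 31: p_5 = 31·2270008 + 66487 = 70436735, q_5 = 31·161663 + 4735 = 5016288 → 70436735/5016288

14/1
9450/673
66487/4735
2270008/161663
70436735/5016288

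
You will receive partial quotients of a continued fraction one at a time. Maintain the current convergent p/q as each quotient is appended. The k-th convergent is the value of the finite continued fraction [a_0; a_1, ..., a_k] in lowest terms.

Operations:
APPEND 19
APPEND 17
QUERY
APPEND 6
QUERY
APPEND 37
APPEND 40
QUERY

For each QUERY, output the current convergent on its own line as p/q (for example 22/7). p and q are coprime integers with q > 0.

APPEND 19: p_0 = 19·1 + 0 = 19, q_0 = 19·0 + 1 = 1 → 19/1
APPEND 17: p_1 = 17·19 + 1 = 324, q_1 = 17·1 + 0 = 17 → 324/17
APPEND 6: p_2 = 6·324 + 19 = 1963, q_2 = 6·17 + 1 = 103 → 1963/103
APPEND 37: p_3 = 37·1963 + 324 = 72955, q_3 = 37·103 + 17 = 3828 → 72955/3828
APPEND 40: p_4 = 40·72955 + 1963 = 2920163, q_4 = 40·3828 + 103 = 153223 → 2920163/153223

324/17
1963/103
2920163/153223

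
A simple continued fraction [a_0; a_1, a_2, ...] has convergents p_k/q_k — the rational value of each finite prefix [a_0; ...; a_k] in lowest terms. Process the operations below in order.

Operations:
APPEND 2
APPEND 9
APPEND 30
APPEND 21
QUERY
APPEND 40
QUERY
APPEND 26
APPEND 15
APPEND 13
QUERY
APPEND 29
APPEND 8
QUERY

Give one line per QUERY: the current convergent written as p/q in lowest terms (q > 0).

12031/5700
481812/228271
2463935584/1167353739
575605542728/272708136875

APPEND 2: p_0 = 2·1 + 0 = 2, q_0 = 2·0 + 1 = 1 → 2/1
APPEND 9: p_1 = 9·2 + 1 = 19, q_1 = 9·1 + 0 = 9 → 19/9
APPEND 30: p_2 = 30·19 + 2 = 572, q_2 = 30·9 + 1 = 271 → 572/271
APPEND 21: p_3 = 21·572 + 19 = 12031, q_3 = 21·271 + 9 = 5700 → 12031/5700
APPEND 40: p_4 = 40·12031 + 572 = 481812, q_4 = 40·5700 + 271 = 228271 → 481812/228271
APPEND 26: p_5 = 26·481812 + 12031 = 12539143, q_5 = 26·228271 + 5700 = 5940746 → 12539143/5940746
APPEND 15: p_6 = 15·12539143 + 481812 = 188568957, q_6 = 15·5940746 + 228271 = 89339461 → 188568957/89339461
APPEND 13: p_7 = 13·188568957 + 12539143 = 2463935584, q_7 = 13·89339461 + 5940746 = 1167353739 → 2463935584/1167353739
APPEND 29: p_8 = 29·2463935584 + 188568957 = 71642700893, q_8 = 29·1167353739 + 89339461 = 33942597892 → 71642700893/33942597892
APPEND 8: p_9 = 8·71642700893 + 2463935584 = 575605542728, q_9 = 8·33942597892 + 1167353739 = 272708136875 → 575605542728/272708136875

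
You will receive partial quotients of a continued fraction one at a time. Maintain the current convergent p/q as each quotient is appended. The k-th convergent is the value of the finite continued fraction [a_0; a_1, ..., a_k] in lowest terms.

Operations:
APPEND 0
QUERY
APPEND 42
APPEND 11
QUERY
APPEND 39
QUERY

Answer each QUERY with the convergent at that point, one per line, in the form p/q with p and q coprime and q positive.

0/1
11/463
430/18099

APPEND 0: p_0 = 0·1 + 0 = 0, q_0 = 0·0 + 1 = 1 → 0/1
APPEND 42: p_1 = 42·0 + 1 = 1, q_1 = 42·1 + 0 = 42 → 1/42
APPEND 11: p_2 = 11·1 + 0 = 11, q_2 = 11·42 + 1 = 463 → 11/463
APPEND 39: p_3 = 39·11 + 1 = 430, q_3 = 39·463 + 42 = 18099 → 430/18099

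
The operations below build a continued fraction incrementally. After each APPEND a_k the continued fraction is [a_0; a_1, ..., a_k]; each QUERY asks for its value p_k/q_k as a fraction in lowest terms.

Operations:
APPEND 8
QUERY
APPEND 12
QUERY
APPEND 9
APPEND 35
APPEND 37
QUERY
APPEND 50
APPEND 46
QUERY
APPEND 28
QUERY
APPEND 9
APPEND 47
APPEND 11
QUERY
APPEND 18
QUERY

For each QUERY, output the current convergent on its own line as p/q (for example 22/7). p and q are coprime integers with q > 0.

APPEND 8: p_0 = 8·1 + 0 = 8, q_0 = 8·0 + 1 = 1 → 8/1
APPEND 12: p_1 = 12·8 + 1 = 97, q_1 = 12·1 + 0 = 12 → 97/12
APPEND 9: p_2 = 9·97 + 8 = 881, q_2 = 9·12 + 1 = 109 → 881/109
APPEND 35: p_3 = 35·881 + 97 = 30932, q_3 = 35·109 + 12 = 3827 → 30932/3827
APPEND 37: p_4 = 37·30932 + 881 = 1145365, q_4 = 37·3827 + 109 = 141708 → 1145365/141708
APPEND 50: p_5 = 50·1145365 + 30932 = 57299182, q_5 = 50·141708 + 3827 = 7089227 → 57299182/7089227
APPEND 46: p_6 = 46·57299182 + 1145365 = 2636907737, q_6 = 46·7089227 + 141708 = 326246150 → 2636907737/326246150
APPEND 28: p_7 = 28·2636907737 + 57299182 = 73890715818, q_7 = 28·326246150 + 7089227 = 9141981427 → 73890715818/9141981427
APPEND 9: p_8 = 9·73890715818 + 2636907737 = 667653350099, q_8 = 9·9141981427 + 326246150 = 82604078993 → 667653350099/82604078993
APPEND 47: p_9 = 47·667653350099 + 73890715818 = 31453598170471, q_9 = 47·82604078993 + 9141981427 = 3891533694098 → 31453598170471/3891533694098
APPEND 11: p_10 = 11·31453598170471 + 667653350099 = 346657233225280, q_10 = 11·3891533694098 + 82604078993 = 42889474714071 → 346657233225280/42889474714071
APPEND 18: p_11 = 18·346657233225280 + 31453598170471 = 6271283796225511, q_11 = 18·42889474714071 + 3891533694098 = 775902078547376 → 6271283796225511/775902078547376

8/1
97/12
1145365/141708
2636907737/326246150
73890715818/9141981427
346657233225280/42889474714071
6271283796225511/775902078547376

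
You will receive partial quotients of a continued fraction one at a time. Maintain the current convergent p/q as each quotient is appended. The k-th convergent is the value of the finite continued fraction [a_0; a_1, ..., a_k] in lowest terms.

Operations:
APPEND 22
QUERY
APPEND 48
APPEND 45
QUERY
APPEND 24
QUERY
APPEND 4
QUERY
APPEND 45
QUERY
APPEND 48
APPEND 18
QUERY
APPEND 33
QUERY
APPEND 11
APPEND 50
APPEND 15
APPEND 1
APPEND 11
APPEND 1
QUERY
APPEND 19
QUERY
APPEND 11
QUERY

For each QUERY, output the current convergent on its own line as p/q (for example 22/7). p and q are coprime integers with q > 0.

APPEND 22: p_0 = 22·1 + 0 = 22, q_0 = 22·0 + 1 = 1 → 22/1
APPEND 48: p_1 = 48·22 + 1 = 1057, q_1 = 48·1 + 0 = 48 → 1057/48
APPEND 45: p_2 = 45·1057 + 22 = 47587, q_2 = 45·48 + 1 = 2161 → 47587/2161
APPEND 24: p_3 = 24·47587 + 1057 = 1143145, q_3 = 24·2161 + 48 = 51912 → 1143145/51912
APPEND 4: p_4 = 4·1143145 + 47587 = 4620167, q_4 = 4·51912 + 2161 = 209809 → 4620167/209809
APPEND 45: p_5 = 45·4620167 + 1143145 = 209050660, q_5 = 45·209809 + 51912 = 9493317 → 209050660/9493317
APPEND 48: p_6 = 48·209050660 + 4620167 = 10039051847, q_6 = 48·9493317 + 209809 = 455889025 → 10039051847/455889025
APPEND 18: p_7 = 18·10039051847 + 209050660 = 180911983906, q_7 = 18·455889025 + 9493317 = 8215495767 → 180911983906/8215495767
APPEND 33: p_8 = 33·180911983906 + 10039051847 = 5980134520745, q_8 = 33·8215495767 + 455889025 = 271567249336 → 5980134520745/271567249336
APPEND 11: p_9 = 11·5980134520745 + 180911983906 = 65962391712101, q_9 = 11·271567249336 + 8215495767 = 2995455238463 → 65962391712101/2995455238463
APPEND 50: p_10 = 50·65962391712101 + 5980134520745 = 3304099720125795, q_10 = 50·2995455238463 + 271567249336 = 150044329172486 → 3304099720125795/150044329172486
APPEND 15: p_11 = 15·3304099720125795 + 65962391712101 = 49627458193599026, q_11 = 15·150044329172486 + 2995455238463 = 2253660392825753 → 49627458193599026/2253660392825753
APPEND 1: p_12 = 1·49627458193599026 + 3304099720125795 = 52931557913724821, q_12 = 1·2253660392825753 + 150044329172486 = 2403704721998239 → 52931557913724821/2403704721998239
APPEND 11: p_13 = 11·52931557913724821 + 49627458193599026 = 631874595244572057, q_13 = 11·2403704721998239 + 2253660392825753 = 28694412334806382 → 631874595244572057/28694412334806382
APPEND 1: p_14 = 1·631874595244572057 + 52931557913724821 = 684806153158296878, q_14 = 1·28694412334806382 + 2403704721998239 = 31098117056804621 → 684806153158296878/31098117056804621
APPEND 19: p_15 = 19·684806153158296878 + 631874595244572057 = 13643191505252212739, q_15 = 19·31098117056804621 + 28694412334806382 = 619558636414094181 → 13643191505252212739/619558636414094181
APPEND 11: p_16 = 11·13643191505252212739 + 684806153158296878 = 150759912710932637007, q_16 = 11·619558636414094181 + 31098117056804621 = 6846243117611840612 → 150759912710932637007/6846243117611840612

22/1
47587/2161
1143145/51912
4620167/209809
209050660/9493317
180911983906/8215495767
5980134520745/271567249336
684806153158296878/31098117056804621
13643191505252212739/619558636414094181
150759912710932637007/6846243117611840612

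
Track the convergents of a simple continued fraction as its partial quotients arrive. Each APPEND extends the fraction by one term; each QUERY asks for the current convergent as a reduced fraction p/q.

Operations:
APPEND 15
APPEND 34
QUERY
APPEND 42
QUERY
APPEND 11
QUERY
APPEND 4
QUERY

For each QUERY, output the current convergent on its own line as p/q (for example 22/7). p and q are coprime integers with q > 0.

511/34
21477/1429
236758/15753
968509/64441

APPEND 15: p_0 = 15·1 + 0 = 15, q_0 = 15·0 + 1 = 1 → 15/1
APPEND 34: p_1 = 34·15 + 1 = 511, q_1 = 34·1 + 0 = 34 → 511/34
APPEND 42: p_2 = 42·511 + 15 = 21477, q_2 = 42·34 + 1 = 1429 → 21477/1429
APPEND 11: p_3 = 11·21477 + 511 = 236758, q_3 = 11·1429 + 34 = 15753 → 236758/15753
APPEND 4: p_4 = 4·236758 + 21477 = 968509, q_4 = 4·15753 + 1429 = 64441 → 968509/64441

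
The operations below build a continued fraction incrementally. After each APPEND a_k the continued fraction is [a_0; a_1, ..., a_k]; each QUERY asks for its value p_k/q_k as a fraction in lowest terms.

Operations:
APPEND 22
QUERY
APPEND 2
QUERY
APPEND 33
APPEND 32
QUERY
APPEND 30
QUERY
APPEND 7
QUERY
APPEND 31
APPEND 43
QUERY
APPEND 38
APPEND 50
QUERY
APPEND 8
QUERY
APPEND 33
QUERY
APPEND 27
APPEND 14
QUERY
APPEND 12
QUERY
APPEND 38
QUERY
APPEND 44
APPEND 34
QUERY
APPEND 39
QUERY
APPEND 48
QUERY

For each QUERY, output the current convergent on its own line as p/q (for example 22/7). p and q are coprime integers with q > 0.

APPEND 22: p_0 = 22·1 + 0 = 22, q_0 = 22·0 + 1 = 1 → 22/1
APPEND 2: p_1 = 2·22 + 1 = 45, q_1 = 2·1 + 0 = 2 → 45/2
APPEND 33: p_2 = 33·45 + 22 = 1507, q_2 = 33·2 + 1 = 67 → 1507/67
APPEND 32: p_3 = 32·1507 + 45 = 48269, q_3 = 32·67 + 2 = 2146 → 48269/2146
APPEND 30: p_4 = 30·48269 + 1507 = 1449577, q_4 = 30·2146 + 67 = 64447 → 1449577/64447
APPEND 7: p_5 = 7·1449577 + 48269 = 10195308, q_5 = 7·64447 + 2146 = 453275 → 10195308/453275
APPEND 31: p_6 = 31·10195308 + 1449577 = 317504125, q_6 = 31·453275 + 64447 = 14115972 → 317504125/14115972
APPEND 43: p_7 = 43·317504125 + 10195308 = 13662872683, q_7 = 43·14115972 + 453275 = 607440071 → 13662872683/607440071
APPEND 38: p_8 = 38·13662872683 + 317504125 = 519506666079, q_8 = 38·607440071 + 14115972 = 23096838670 → 519506666079/23096838670
APPEND 50: p_9 = 50·519506666079 + 13662872683 = 25988996176633, q_9 = 50·23096838670 + 607440071 = 1155449373571 → 25988996176633/1155449373571
APPEND 8: p_10 = 8·25988996176633 + 519506666079 = 208431476079143, q_10 = 8·1155449373571 + 23096838670 = 9266691827238 → 208431476079143/9266691827238
APPEND 33: p_11 = 33·208431476079143 + 25988996176633 = 6904227706788352, q_11 = 33·9266691827238 + 1155449373571 = 306956279672425 → 6904227706788352/306956279672425
APPEND 27: p_12 = 27·6904227706788352 + 208431476079143 = 186622579559364647, q_12 = 27·306956279672425 + 9266691827238 = 8297086242982713 → 186622579559364647/8297086242982713
APPEND 14: p_13 = 14·186622579559364647 + 6904227706788352 = 2619620341537893410, q_13 = 14·8297086242982713 + 306956279672425 = 116466163681430407 → 2619620341537893410/116466163681430407
APPEND 12: p_14 = 12·2619620341537893410 + 186622579559364647 = 31622066678014085567, q_14 = 12·116466163681430407 + 8297086242982713 = 1405891050420147597 → 31622066678014085567/1405891050420147597
APPEND 38: p_15 = 38·31622066678014085567 + 2619620341537893410 = 1204258154106073144956, q_15 = 38·1405891050420147597 + 116466163681430407 = 53540326079647039093 → 1204258154106073144956/53540326079647039093
APPEND 44: p_16 = 44·1204258154106073144956 + 31622066678014085567 = 53018980847345232463631, q_16 = 44·53540326079647039093 + 1405891050420147597 = 2357180238554889867689 → 53018980847345232463631/2357180238554889867689
APPEND 34: p_17 = 34·53018980847345232463631 + 1204258154106073144956 = 1803849606963843976908410, q_17 = 34·2357180238554889867689 + 53540326079647039093 = 80197668436945902540519 → 1803849606963843976908410/80197668436945902540519
APPEND 39: p_18 = 39·1803849606963843976908410 + 53018980847345232463631 = 70403153652437260331891621, q_18 = 39·80197668436945902540519 + 2357180238554889867689 = 3130066249279445088947930 → 70403153652437260331891621/3130066249279445088947930
APPEND 48: p_19 = 48·70403153652437260331891621 + 1803849606963843976908410 = 3381155224923952339907706218, q_19 = 48·3130066249279445088947930 + 80197668436945902540519 = 150323377633850310172041159 → 3381155224923952339907706218/150323377633850310172041159

22/1
45/2
48269/2146
1449577/64447
10195308/453275
13662872683/607440071
25988996176633/1155449373571
208431476079143/9266691827238
6904227706788352/306956279672425
2619620341537893410/116466163681430407
31622066678014085567/1405891050420147597
1204258154106073144956/53540326079647039093
1803849606963843976908410/80197668436945902540519
70403153652437260331891621/3130066249279445088947930
3381155224923952339907706218/150323377633850310172041159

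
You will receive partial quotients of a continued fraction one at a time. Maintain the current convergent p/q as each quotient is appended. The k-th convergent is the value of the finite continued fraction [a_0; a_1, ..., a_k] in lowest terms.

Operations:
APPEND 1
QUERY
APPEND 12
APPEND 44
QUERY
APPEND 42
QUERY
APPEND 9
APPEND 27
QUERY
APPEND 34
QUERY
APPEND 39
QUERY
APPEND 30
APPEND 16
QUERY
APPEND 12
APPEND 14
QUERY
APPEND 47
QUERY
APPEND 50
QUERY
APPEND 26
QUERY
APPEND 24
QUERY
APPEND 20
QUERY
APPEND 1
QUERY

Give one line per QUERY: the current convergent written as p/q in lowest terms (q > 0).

1/1
573/529
24079/22230
5890747/5438403
200502682/185106301
7825495345/7224584142
3767271303857/3477986673118
639958365434281/590816664584796
30123485396420523/27810335998193389
1506814228186460431/1391107616574254246
39207293418244391729/36196608366928803785
942481856266051861927/870109708422865545086
18888844418739281630269/17438390776824239705505
19831326275005333492196/18308500485247105250591

APPEND 1: p_0 = 1·1 + 0 = 1, q_0 = 1·0 + 1 = 1 → 1/1
APPEND 12: p_1 = 12·1 + 1 = 13, q_1 = 12·1 + 0 = 12 → 13/12
APPEND 44: p_2 = 44·13 + 1 = 573, q_2 = 44·12 + 1 = 529 → 573/529
APPEND 42: p_3 = 42·573 + 13 = 24079, q_3 = 42·529 + 12 = 22230 → 24079/22230
APPEND 9: p_4 = 9·24079 + 573 = 217284, q_4 = 9·22230 + 529 = 200599 → 217284/200599
APPEND 27: p_5 = 27·217284 + 24079 = 5890747, q_5 = 27·200599 + 22230 = 5438403 → 5890747/5438403
APPEND 34: p_6 = 34·5890747 + 217284 = 200502682, q_6 = 34·5438403 + 200599 = 185106301 → 200502682/185106301
APPEND 39: p_7 = 39·200502682 + 5890747 = 7825495345, q_7 = 39·185106301 + 5438403 = 7224584142 → 7825495345/7224584142
APPEND 30: p_8 = 30·7825495345 + 200502682 = 234965363032, q_8 = 30·7224584142 + 185106301 = 216922630561 → 234965363032/216922630561
APPEND 16: p_9 = 16·234965363032 + 7825495345 = 3767271303857, q_9 = 16·216922630561 + 7224584142 = 3477986673118 → 3767271303857/3477986673118
APPEND 12: p_10 = 12·3767271303857 + 234965363032 = 45442221009316, q_10 = 12·3477986673118 + 216922630561 = 41952762707977 → 45442221009316/41952762707977
APPEND 14: p_11 = 14·45442221009316 + 3767271303857 = 639958365434281, q_11 = 14·41952762707977 + 3477986673118 = 590816664584796 → 639958365434281/590816664584796
APPEND 47: p_12 = 47·639958365434281 + 45442221009316 = 30123485396420523, q_12 = 47·590816664584796 + 41952762707977 = 27810335998193389 → 30123485396420523/27810335998193389
APPEND 50: p_13 = 50·30123485396420523 + 639958365434281 = 1506814228186460431, q_13 = 50·27810335998193389 + 590816664584796 = 1391107616574254246 → 1506814228186460431/1391107616574254246
APPEND 26: p_14 = 26·1506814228186460431 + 30123485396420523 = 39207293418244391729, q_14 = 26·1391107616574254246 + 27810335998193389 = 36196608366928803785 → 39207293418244391729/36196608366928803785
APPEND 24: p_15 = 24·39207293418244391729 + 1506814228186460431 = 942481856266051861927, q_15 = 24·36196608366928803785 + 1391107616574254246 = 870109708422865545086 → 942481856266051861927/870109708422865545086
APPEND 20: p_16 = 20·942481856266051861927 + 39207293418244391729 = 18888844418739281630269, q_16 = 20·870109708422865545086 + 36196608366928803785 = 17438390776824239705505 → 18888844418739281630269/17438390776824239705505
APPEND 1: p_17 = 1·18888844418739281630269 + 942481856266051861927 = 19831326275005333492196, q_17 = 1·17438390776824239705505 + 870109708422865545086 = 18308500485247105250591 → 19831326275005333492196/18308500485247105250591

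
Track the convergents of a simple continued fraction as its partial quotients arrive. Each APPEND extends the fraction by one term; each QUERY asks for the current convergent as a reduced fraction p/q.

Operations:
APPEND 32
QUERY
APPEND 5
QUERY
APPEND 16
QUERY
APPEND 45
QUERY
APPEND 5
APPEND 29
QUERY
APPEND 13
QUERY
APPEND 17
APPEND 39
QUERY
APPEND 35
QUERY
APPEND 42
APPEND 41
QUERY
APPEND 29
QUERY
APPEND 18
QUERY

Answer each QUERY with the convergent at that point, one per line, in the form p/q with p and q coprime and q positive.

32/1
161/5
2608/81
117521/3650
17233698/535249
224628287/6976568
149825296790/4653315863
5247721302227/162985192110
9047966640905511/281014271955913
262611586706250143/8156263918105960
4736056527353408085/147093764797863193

APPEND 32: p_0 = 32·1 + 0 = 32, q_0 = 32·0 + 1 = 1 → 32/1
APPEND 5: p_1 = 5·32 + 1 = 161, q_1 = 5·1 + 0 = 5 → 161/5
APPEND 16: p_2 = 16·161 + 32 = 2608, q_2 = 16·5 + 1 = 81 → 2608/81
APPEND 45: p_3 = 45·2608 + 161 = 117521, q_3 = 45·81 + 5 = 3650 → 117521/3650
APPEND 5: p_4 = 5·117521 + 2608 = 590213, q_4 = 5·3650 + 81 = 18331 → 590213/18331
APPEND 29: p_5 = 29·590213 + 117521 = 17233698, q_5 = 29·18331 + 3650 = 535249 → 17233698/535249
APPEND 13: p_6 = 13·17233698 + 590213 = 224628287, q_6 = 13·535249 + 18331 = 6976568 → 224628287/6976568
APPEND 17: p_7 = 17·224628287 + 17233698 = 3835914577, q_7 = 17·6976568 + 535249 = 119136905 → 3835914577/119136905
APPEND 39: p_8 = 39·3835914577 + 224628287 = 149825296790, q_8 = 39·119136905 + 6976568 = 4653315863 → 149825296790/4653315863
APPEND 35: p_9 = 35·149825296790 + 3835914577 = 5247721302227, q_9 = 35·4653315863 + 119136905 = 162985192110 → 5247721302227/162985192110
APPEND 42: p_10 = 42·5247721302227 + 149825296790 = 220554119990324, q_10 = 42·162985192110 + 4653315863 = 6850031384483 → 220554119990324/6850031384483
APPEND 41: p_11 = 41·220554119990324 + 5247721302227 = 9047966640905511, q_11 = 41·6850031384483 + 162985192110 = 281014271955913 → 9047966640905511/281014271955913
APPEND 29: p_12 = 29·9047966640905511 + 220554119990324 = 262611586706250143, q_12 = 29·281014271955913 + 6850031384483 = 8156263918105960 → 262611586706250143/8156263918105960
APPEND 18: p_13 = 18·262611586706250143 + 9047966640905511 = 4736056527353408085, q_13 = 18·8156263918105960 + 281014271955913 = 147093764797863193 → 4736056527353408085/147093764797863193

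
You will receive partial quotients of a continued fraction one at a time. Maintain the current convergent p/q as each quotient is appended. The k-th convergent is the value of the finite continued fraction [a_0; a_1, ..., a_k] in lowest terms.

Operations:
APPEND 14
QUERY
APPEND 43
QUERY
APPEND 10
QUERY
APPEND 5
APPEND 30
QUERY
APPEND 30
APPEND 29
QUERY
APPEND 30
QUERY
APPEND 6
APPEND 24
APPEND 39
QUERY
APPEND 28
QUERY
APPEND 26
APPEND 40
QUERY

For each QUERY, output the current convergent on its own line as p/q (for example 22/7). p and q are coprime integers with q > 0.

APPEND 14: p_0 = 14·1 + 0 = 14, q_0 = 14·0 + 1 = 1 → 14/1
APPEND 43: p_1 = 43·14 + 1 = 603, q_1 = 43·1 + 0 = 43 → 603/43
APPEND 10: p_2 = 10·603 + 14 = 6044, q_2 = 10·43 + 1 = 431 → 6044/431
APPEND 5: p_3 = 5·6044 + 603 = 30823, q_3 = 5·431 + 43 = 2198 → 30823/2198
APPEND 30: p_4 = 30·30823 + 6044 = 930734, q_4 = 30·2198 + 431 = 66371 → 930734/66371
APPEND 30: p_5 = 30·930734 + 30823 = 27952843, q_5 = 30·66371 + 2198 = 1993328 → 27952843/1993328
APPEND 29: p_6 = 29·27952843 + 930734 = 811563181, q_6 = 29·1993328 + 66371 = 57872883 → 811563181/57872883
APPEND 30: p_7 = 30·811563181 + 27952843 = 24374848273, q_7 = 30·57872883 + 1993328 = 1738179818 → 24374848273/1738179818
APPEND 6: p_8 = 6·24374848273 + 811563181 = 147060652819, q_8 = 6·1738179818 + 57872883 = 10486951791 → 147060652819/10486951791
APPEND 24: p_9 = 24·147060652819 + 24374848273 = 3553830515929, q_9 = 24·10486951791 + 1738179818 = 253425022802 → 3553830515929/253425022802
APPEND 39: p_10 = 39·3553830515929 + 147060652819 = 138746450774050, q_10 = 39·253425022802 + 10486951791 = 9894062841069 → 138746450774050/9894062841069
APPEND 28: p_11 = 28·138746450774050 + 3553830515929 = 3888454452189329, q_11 = 28·9894062841069 + 253425022802 = 277287184572734 → 3888454452189329/277287184572734
APPEND 26: p_12 = 26·3888454452189329 + 138746450774050 = 101238562207696604, q_12 = 26·277287184572734 + 9894062841069 = 7219360861732153 → 101238562207696604/7219360861732153
APPEND 40: p_13 = 40·101238562207696604 + 3888454452189329 = 4053430942760053489, q_13 = 40·7219360861732153 + 277287184572734 = 289051721653858854 → 4053430942760053489/289051721653858854

14/1
603/43
6044/431
930734/66371
811563181/57872883
24374848273/1738179818
138746450774050/9894062841069
3888454452189329/277287184572734
4053430942760053489/289051721653858854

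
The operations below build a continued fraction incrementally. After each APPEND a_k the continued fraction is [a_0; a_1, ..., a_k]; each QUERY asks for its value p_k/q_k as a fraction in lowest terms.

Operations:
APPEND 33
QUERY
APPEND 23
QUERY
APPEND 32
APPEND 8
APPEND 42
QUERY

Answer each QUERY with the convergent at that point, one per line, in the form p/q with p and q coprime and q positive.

APPEND 33: p_0 = 33·1 + 0 = 33, q_0 = 33·0 + 1 = 1 → 33/1
APPEND 23: p_1 = 23·33 + 1 = 760, q_1 = 23·1 + 0 = 23 → 760/23
APPEND 32: p_2 = 32·760 + 33 = 24353, q_2 = 32·23 + 1 = 737 → 24353/737
APPEND 8: p_3 = 8·24353 + 760 = 195584, q_3 = 8·737 + 23 = 5919 → 195584/5919
APPEND 42: p_4 = 42·195584 + 24353 = 8238881, q_4 = 42·5919 + 737 = 249335 → 8238881/249335

33/1
760/23
8238881/249335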